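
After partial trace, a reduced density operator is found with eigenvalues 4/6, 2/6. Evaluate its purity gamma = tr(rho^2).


tr(rho^2) = sum of eigenvalues squared
= (4/6)^2 + (2/6)^2
= (16 + 4) / 36
= 20/36
= 0.5556

0.5556


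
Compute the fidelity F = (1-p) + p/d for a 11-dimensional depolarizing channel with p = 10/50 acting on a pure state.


F = (1-p) + p/d
= (1 - 0.2000) + 0.2000/11
= 0.8000 + 0.0182
= 0.8182

0.8182


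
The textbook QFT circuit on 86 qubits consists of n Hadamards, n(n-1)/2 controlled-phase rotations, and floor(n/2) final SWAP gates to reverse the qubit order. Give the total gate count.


Hadamard gates: 86
Controlled rotations: n*(n-1)/2 = 86*85/2 = 3655
SWAP gates: floor(n/2) = floor(86/2) = 43
Total = 86 + 3655 + 43
= 3784

3784


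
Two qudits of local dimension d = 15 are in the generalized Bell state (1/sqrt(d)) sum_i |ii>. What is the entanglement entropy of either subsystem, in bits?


For a maximally entangled state in d x d:
S = log2(d) = log2(15)
= 3.9069

3.9069


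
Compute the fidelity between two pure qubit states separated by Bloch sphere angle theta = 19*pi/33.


For states separated by angle theta on Bloch sphere:
F = cos^2(theta/2)
theta = 19*pi/33 = 1.8088
theta/2 = 0.9044
cos(theta/2) = 0.6182
F = 0.3821

0.3821


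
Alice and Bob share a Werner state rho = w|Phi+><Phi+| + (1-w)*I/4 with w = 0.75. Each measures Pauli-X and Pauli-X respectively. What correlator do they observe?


|Phi+> = (|00> + |11>)/sqrt(2)
For the pure Bell state, <X_A X_B> = +1 (Bell-state Pauli correlator).
The maximally-mixed part I/4 has tr(I/4 * P tensor P) = 0 for any traceless Pauli P.
So <X_A X_B>_rho = w * (+1) + (1 - w) * 0
= 0.75 * (+1)
= 0.7500

0.7500


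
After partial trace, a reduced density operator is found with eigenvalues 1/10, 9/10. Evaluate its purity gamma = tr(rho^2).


tr(rho^2) = sum of eigenvalues squared
= (1/10)^2 + (9/10)^2
= (1 + 81) / 100
= 82/100
= 0.8200

0.8200


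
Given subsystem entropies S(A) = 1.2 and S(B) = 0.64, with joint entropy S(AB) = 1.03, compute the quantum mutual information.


I(A:B) = S(A) + S(B) - S(AB)
= 1.2 + 0.64 - 1.03
= 0.8100

0.8100


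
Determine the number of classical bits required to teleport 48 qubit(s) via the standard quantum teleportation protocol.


Quantum teleportation requires 2 classical bits per qubit teleported.
48 qubit(s) -> 2 * 48 = 96 classical bits

96


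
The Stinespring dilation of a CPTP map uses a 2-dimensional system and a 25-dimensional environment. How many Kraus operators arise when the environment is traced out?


Tracing out the environment in an orthonormal basis {|i>_E} gives Kraus operators K_i = <i|_E U |0>_E.
Number of Kraus operators = dim(H_env) = d_env
= 25

25


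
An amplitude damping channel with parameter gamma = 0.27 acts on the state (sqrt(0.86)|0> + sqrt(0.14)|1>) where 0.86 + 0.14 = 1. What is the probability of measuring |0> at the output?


For amplitude damping with parameter gamma on state sqrt(a)|0> + sqrt(b)|1>:
alpha^2 = 0.86, beta^2 = 0.14
P(|0>) = alpha^2 + gamma * beta^2
= 0.86 + 0.27 * 0.14
= 0.86 + 0.0378
= 0.8978

0.8978


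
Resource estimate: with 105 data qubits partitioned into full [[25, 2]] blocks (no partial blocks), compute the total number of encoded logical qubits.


Each code block uses 25 physical qubits for 2 logical qubit(s).
Number of complete blocks = floor(105 / 25) = 4
Logical qubits = 4 * 2
= 8

8


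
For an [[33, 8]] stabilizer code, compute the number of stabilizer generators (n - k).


For an [[n,k]] stabilizer code:
Number of stabilizer generators = n - k
= 33 - 8
= 25

25


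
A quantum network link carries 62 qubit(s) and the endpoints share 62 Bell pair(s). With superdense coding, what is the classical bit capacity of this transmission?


Superdense coding allows 2 classical bits per shared entangled pair.
62 pair(s) -> 2 * 62 = 124 classical bits

124


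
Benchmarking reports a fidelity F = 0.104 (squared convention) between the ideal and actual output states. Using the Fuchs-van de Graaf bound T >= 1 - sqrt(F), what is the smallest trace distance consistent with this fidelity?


Fuchs-van de Graaf (squared-fidelity convention): 1 - sqrt(F) <= T <= sqrt(1 - F).
Lower bound: T >= 1 - sqrt(F)
sqrt(F) = sqrt(0.104) = 0.3225
T >= 1 - 0.3225
T >= 0.6775

0.6775


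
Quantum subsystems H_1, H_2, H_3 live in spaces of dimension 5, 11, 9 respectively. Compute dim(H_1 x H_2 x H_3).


dim(H_1 x H_2 x H_3) = 5 * 11 * 9
= 55 * 9
= 495

495


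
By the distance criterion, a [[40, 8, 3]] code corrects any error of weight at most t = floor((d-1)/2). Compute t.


Code parameters: [[40, 8, 3]], distance d = 3.
Number of correctable errors = floor((d-1)/2)
= floor((3 - 1)/2)
= floor(2/2)
= 1

1


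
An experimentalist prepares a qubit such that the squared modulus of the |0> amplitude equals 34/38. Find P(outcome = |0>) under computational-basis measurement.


|alpha|^2 = 34/38 = 0.8947
|beta|^2 = 1 - 34/38 = 4/38 = 0.1053
P(|0>) = |alpha|^2 = 0.8947

0.8947


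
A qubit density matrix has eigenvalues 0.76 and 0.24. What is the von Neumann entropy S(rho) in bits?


S = -p*log2(p) - (1-p)*log2(1-p)
p = 0.7600, 1-p = 0.2400
= -0.7600 * log2(0.7600) - 0.2400 * log2(0.2400)
= -(-0.3009) - (-0.4941)
= 0.7950

0.7950


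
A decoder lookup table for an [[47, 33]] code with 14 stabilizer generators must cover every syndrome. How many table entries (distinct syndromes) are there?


Each stabilizer generator gives a binary (+1 or -1) measurement outcome.
With 14 independent generators:
Total syndromes = 2^14
= 16384

16384


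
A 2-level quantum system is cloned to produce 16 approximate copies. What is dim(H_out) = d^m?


Output space = H^(tensor 16) where dim(H) = 2
dim = 2^16
= 4 (after 2 factors)
= 8 (after 3 factors)
= 16 (after 4 factors)
= 32 (after 5 factors)
= 64 (after 6 factors)
= 128 (after 7 factors)
= 256 (after 8 factors)
= 512 (after 9 factors)
= 1024 (after 10 factors)
= 2048 (after 11 factors)
= 4096 (after 12 factors)
= 8192 (after 13 factors)
= 16384 (after 14 factors)
= 32768 (after 15 factors)
= 65536 (after 16 factors)
= 65536

65536


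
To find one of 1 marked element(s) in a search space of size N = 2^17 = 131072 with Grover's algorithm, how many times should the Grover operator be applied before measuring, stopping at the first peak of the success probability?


After j Grover iterations the success probability is P(j) = sin^2((2j+1)*theta), where sin(theta) = sqrt(k/N).
N = 2^17 = 131072, k = 1
sin(theta) = sqrt(k/N) = 0.002762135864
theta = arcsin(sqrt(k/N)) = 0.002762139376 rad
P(j) reaches its first maximum when (2j+1)*theta is as close as possible to pi/2, i.e. j = round(pi/(4*theta) - 1/2).
pi/(4*theta) - 1/2 = 283.8441
(For comparison, the common estimate pi/4 * sqrt(N/k) = 284.3445; the exact maximiser is used here.)
Optimal iterations = 284

284


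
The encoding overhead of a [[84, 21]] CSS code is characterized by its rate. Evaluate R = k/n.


Code rate R = k/n
= 21/84
= 0.2500

0.2500


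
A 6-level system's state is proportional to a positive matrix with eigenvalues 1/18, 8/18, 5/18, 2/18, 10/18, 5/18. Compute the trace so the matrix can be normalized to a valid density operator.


tr(M) = sum of eigenvalues
= 1/18 + 8/18 + 5/18 + 2/18 + 10/18 + 5/18
= 31/18
= 1.7222

1.7222


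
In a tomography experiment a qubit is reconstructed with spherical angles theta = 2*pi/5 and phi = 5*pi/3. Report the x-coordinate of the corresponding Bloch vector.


theta = 1.2566, phi = 5.2360
r_x = sin(theta)*cos(phi) = 0.9511 * 0.5000
r_x = 0.4755

0.4755


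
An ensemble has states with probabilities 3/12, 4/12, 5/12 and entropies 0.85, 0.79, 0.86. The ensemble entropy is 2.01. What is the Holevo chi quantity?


chi = S(rho) - sum_i p_i * S(rho_i)
Weighted entropy = 3/12 * 0.85 + 4/12 * 0.79 + 5/12 * 0.86
= 0.8342
chi = 2.01 - 0.8342
= 1.1758

1.1758


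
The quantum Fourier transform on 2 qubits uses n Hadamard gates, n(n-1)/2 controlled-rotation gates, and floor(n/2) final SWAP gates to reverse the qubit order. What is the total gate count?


Hadamard gates: 2
Controlled rotations: n*(n-1)/2 = 2*1/2 = 1
SWAP gates: floor(n/2) = floor(2/2) = 1
Total = 2 + 1 + 1
= 4

4


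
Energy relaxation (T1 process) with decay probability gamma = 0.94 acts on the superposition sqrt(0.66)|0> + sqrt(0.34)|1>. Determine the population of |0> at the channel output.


For amplitude damping with parameter gamma on state sqrt(a)|0> + sqrt(b)|1>:
alpha^2 = 0.66, beta^2 = 0.34
P(|0>) = alpha^2 + gamma * beta^2
= 0.66 + 0.94 * 0.34
= 0.66 + 0.3196
= 0.9796

0.9796


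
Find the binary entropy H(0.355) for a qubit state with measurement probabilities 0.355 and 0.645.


S = -p*log2(p) - (1-p)*log2(1-p)
p = 0.3550, 1-p = 0.6450
= -0.3550 * log2(0.3550) - 0.6450 * log2(0.6450)
= -(-0.5304) - (-0.4080)
= 0.9385

0.9385


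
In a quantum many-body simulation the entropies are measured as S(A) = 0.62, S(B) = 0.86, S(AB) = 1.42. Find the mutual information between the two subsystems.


I(A:B) = S(A) + S(B) - S(AB)
= 0.62 + 0.86 - 1.42
= 0.0600

0.0600


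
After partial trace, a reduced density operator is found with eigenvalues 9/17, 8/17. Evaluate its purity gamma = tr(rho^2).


tr(rho^2) = sum of eigenvalues squared
= (9/17)^2 + (8/17)^2
= (81 + 64) / 289
= 145/289
= 0.5017

0.5017


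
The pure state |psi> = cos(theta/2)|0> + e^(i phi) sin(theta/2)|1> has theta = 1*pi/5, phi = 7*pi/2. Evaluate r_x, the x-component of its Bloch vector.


theta = 0.6283, phi = 10.9956
r_x = sin(theta)*cos(phi) = 0.5878 * 0.0000
r_x = 0.0000

0.0000


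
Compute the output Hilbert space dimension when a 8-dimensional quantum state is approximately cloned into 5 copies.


Output space = H^(tensor 5) where dim(H) = 8
dim = 8^5
= 64 (after 2 factors)
= 512 (after 3 factors)
= 4096 (after 4 factors)
= 32768 (after 5 factors)
= 32768

32768


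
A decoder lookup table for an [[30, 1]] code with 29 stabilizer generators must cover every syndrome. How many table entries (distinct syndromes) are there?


Each stabilizer generator gives a binary (+1 or -1) measurement outcome.
With 29 independent generators:
Total syndromes = 2^29
= 536870912

536870912


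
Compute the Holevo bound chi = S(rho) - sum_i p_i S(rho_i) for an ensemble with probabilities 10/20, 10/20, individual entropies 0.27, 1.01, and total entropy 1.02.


chi = S(rho) - sum_i p_i * S(rho_i)
Weighted entropy = 10/20 * 0.27 + 10/20 * 1.01
= 0.6400
chi = 1.02 - 0.6400
= 0.3800

0.3800


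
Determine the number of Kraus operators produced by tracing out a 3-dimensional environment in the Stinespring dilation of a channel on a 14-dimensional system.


Tracing out the environment in an orthonormal basis {|i>_E} gives Kraus operators K_i = <i|_E U |0>_E.
Number of Kraus operators = dim(H_env) = d_env
= 3

3


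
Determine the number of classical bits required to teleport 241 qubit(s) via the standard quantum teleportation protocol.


Quantum teleportation requires 2 classical bits per qubit teleported.
241 qubit(s) -> 2 * 241 = 482 classical bits

482


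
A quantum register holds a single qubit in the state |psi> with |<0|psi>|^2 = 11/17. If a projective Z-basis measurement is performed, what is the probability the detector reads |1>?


|alpha|^2 = 11/17 = 0.6471
|beta|^2 = 1 - 11/17 = 6/17 = 0.3529
P(|1>) = |beta|^2 = 0.3529

0.3529


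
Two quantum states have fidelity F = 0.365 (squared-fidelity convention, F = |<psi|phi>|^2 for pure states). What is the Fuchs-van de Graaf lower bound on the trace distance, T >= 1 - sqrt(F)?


Fuchs-van de Graaf (squared-fidelity convention): 1 - sqrt(F) <= T <= sqrt(1 - F).
Lower bound: T >= 1 - sqrt(F)
sqrt(F) = sqrt(0.365) = 0.6042
T >= 1 - 0.6042
T >= 0.3958

0.3958


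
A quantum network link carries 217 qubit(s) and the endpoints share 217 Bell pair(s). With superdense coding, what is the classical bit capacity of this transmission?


Superdense coding allows 2 classical bits per shared entangled pair.
217 pair(s) -> 2 * 217 = 434 classical bits

434


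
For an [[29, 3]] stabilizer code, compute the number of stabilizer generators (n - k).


For an [[n,k]] stabilizer code:
Number of stabilizer generators = n - k
= 29 - 3
= 26

26


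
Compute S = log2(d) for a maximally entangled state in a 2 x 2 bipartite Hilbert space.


For a maximally entangled state in d x d:
S = log2(d) = log2(2)
= 1.0000

1.0000


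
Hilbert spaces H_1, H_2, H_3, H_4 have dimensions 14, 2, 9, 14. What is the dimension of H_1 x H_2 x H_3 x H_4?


dim(H_1 x H_2 x H_3 x H_4) = 14 * 2 * 9 * 14
= 28 * 9 * 14
= 252 * 14
= 3528

3528


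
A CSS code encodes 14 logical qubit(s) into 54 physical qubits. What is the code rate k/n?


Code rate R = k/n
= 14/54
= 0.2593

0.2593


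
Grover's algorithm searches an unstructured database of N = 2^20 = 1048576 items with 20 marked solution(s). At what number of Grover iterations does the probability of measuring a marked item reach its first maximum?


After j Grover iterations the success probability is P(j) = sin^2((2j+1)*theta), where sin(theta) = sqrt(k/N).
N = 2^20 = 1048576, k = 20
sin(theta) = sqrt(k/N) = 0.004367320269
theta = arcsin(sqrt(k/N)) = 0.004367334152 rad
P(j) reaches its first maximum when (2j+1)*theta is as close as possible to pi/2, i.e. j = round(pi/(4*theta) - 1/2).
pi/(4*theta) - 1/2 = 179.3347
(For comparison, the common estimate pi/4 * sqrt(N/k) = 179.8353; the exact maximiser is used here.)
Optimal iterations = 179

179


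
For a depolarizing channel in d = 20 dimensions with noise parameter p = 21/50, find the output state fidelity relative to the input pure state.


F = (1-p) + p/d
= (1 - 0.4200) + 0.4200/20
= 0.5800 + 0.0210
= 0.6010

0.6010


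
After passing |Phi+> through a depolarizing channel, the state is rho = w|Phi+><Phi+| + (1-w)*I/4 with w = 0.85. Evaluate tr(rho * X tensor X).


|Phi+> = (|00> + |11>)/sqrt(2)
For the pure Bell state, <X_A X_B> = +1 (Bell-state Pauli correlator).
The maximally-mixed part I/4 has tr(I/4 * P tensor P) = 0 for any traceless Pauli P.
So <X_A X_B>_rho = w * (+1) + (1 - w) * 0
= 0.85 * (+1)
= 0.8500

0.8500


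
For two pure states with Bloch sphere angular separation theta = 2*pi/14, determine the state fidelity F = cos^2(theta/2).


For states separated by angle theta on Bloch sphere:
F = cos^2(theta/2)
theta = 2*pi/14 = 0.4488
theta/2 = 0.2244
cos(theta/2) = 0.9749
F = 0.9505

0.9505


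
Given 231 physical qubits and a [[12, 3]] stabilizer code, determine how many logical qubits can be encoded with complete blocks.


Each code block uses 12 physical qubits for 3 logical qubit(s).
Number of complete blocks = floor(231 / 12) = 19
Logical qubits = 19 * 3
= 57

57


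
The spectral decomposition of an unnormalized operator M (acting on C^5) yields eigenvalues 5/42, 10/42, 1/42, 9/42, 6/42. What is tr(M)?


tr(M) = sum of eigenvalues
= 5/42 + 10/42 + 1/42 + 9/42 + 6/42
= 31/42
= 0.7381

0.7381


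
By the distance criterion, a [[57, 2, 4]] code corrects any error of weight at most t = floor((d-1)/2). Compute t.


Code parameters: [[57, 2, 4]], distance d = 4.
Number of correctable errors = floor((d-1)/2)
= floor((4 - 1)/2)
= floor(3/2)
= 1

1


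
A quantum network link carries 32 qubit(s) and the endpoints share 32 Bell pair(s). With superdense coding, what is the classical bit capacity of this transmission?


Superdense coding allows 2 classical bits per shared entangled pair.
32 pair(s) -> 2 * 32 = 64 classical bits

64


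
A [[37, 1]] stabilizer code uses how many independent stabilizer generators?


For an [[n,k]] stabilizer code:
Number of stabilizer generators = n - k
= 37 - 1
= 36

36


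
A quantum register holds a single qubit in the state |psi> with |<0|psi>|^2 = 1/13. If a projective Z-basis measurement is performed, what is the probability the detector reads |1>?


|alpha|^2 = 1/13 = 0.0769
|beta|^2 = 1 - 1/13 = 12/13 = 0.9231
P(|1>) = |beta|^2 = 0.9231

0.9231


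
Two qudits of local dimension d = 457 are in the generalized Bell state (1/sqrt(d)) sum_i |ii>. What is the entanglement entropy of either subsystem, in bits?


For a maximally entangled state in d x d:
S = log2(d) = log2(457)
= 8.8361

8.8361


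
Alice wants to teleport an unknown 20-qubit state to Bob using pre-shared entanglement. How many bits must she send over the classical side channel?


Quantum teleportation requires 2 classical bits per qubit teleported.
20 qubit(s) -> 2 * 20 = 40 classical bits

40


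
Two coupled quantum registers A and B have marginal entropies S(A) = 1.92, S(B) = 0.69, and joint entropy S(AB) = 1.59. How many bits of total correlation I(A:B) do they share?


I(A:B) = S(A) + S(B) - S(AB)
= 1.92 + 0.69 - 1.59
= 1.0200

1.0200


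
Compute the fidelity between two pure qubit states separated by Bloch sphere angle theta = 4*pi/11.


For states separated by angle theta on Bloch sphere:
F = cos^2(theta/2)
theta = 4*pi/11 = 1.1424
theta/2 = 0.5712
cos(theta/2) = 0.8413
F = 0.7077

0.7077


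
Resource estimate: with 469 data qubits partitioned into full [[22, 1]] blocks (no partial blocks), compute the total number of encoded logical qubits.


Each code block uses 22 physical qubits for 1 logical qubit(s).
Number of complete blocks = floor(469 / 22) = 21
Logical qubits = 21 * 1
= 21

21


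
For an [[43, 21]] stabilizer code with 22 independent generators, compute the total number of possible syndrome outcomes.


Each stabilizer generator gives a binary (+1 or -1) measurement outcome.
With 22 independent generators:
Total syndromes = 2^22
= 4194304

4194304


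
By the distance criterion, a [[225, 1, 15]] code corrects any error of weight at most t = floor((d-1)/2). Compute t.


Code parameters: [[225, 1, 15]], distance d = 15.
Number of correctable errors = floor((d-1)/2)
= floor((15 - 1)/2)
= floor(14/2)
= 7

7


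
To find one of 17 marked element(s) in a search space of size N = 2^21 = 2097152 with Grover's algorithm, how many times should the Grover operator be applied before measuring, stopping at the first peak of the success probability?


After j Grover iterations the success probability is P(j) = sin^2((2j+1)*theta), where sin(theta) = sqrt(k/N).
N = 2^21 = 2097152, k = 17
sin(theta) = sqrt(k/N) = 0.00284714448
theta = arcsin(sqrt(k/N)) = 0.002847148327 rad
P(j) reaches its first maximum when (2j+1)*theta is as close as possible to pi/2, i.e. j = round(pi/(4*theta) - 1/2).
pi/(4*theta) - 1/2 = 275.3543
(For comparison, the common estimate pi/4 * sqrt(N/k) = 275.8547; the exact maximiser is used here.)
Optimal iterations = 275

275


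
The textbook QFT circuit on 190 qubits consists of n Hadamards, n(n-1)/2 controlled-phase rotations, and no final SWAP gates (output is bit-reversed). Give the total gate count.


Hadamard gates: 190
Controlled rotations: n*(n-1)/2 = 190*189/2 = 17955
SWAP gates: 0 (omitted)
Total = 190 + 17955
= 18145

18145


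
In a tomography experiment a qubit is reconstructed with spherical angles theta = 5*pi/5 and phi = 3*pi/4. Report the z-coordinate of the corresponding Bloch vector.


theta = 3.1416, phi = 2.3562
r_z = cos(theta) = -1.0000

-1.0000


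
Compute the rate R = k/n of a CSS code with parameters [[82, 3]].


Code rate R = k/n
= 3/82
= 0.0366

0.0366


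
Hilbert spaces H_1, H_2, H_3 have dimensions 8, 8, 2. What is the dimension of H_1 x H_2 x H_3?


dim(H_1 x H_2 x H_3) = 8 * 8 * 2
= 64 * 2
= 128

128


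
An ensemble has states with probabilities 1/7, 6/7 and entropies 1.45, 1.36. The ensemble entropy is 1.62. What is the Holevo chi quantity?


chi = S(rho) - sum_i p_i * S(rho_i)
Weighted entropy = 1/7 * 1.45 + 6/7 * 1.36
= 1.3729
chi = 1.62 - 1.3729
= 0.2471

0.2471


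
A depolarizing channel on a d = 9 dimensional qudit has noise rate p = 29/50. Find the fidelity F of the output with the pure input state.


F = (1-p) + p/d
= (1 - 0.5800) + 0.5800/9
= 0.4200 + 0.0644
= 0.4844

0.4844


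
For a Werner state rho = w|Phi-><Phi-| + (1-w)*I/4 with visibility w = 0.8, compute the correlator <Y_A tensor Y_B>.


|Phi-> = (|00> - |11>)/sqrt(2)
For the pure Bell state, <Y_A Y_B> = +1 (Bell-state Pauli correlator).
The maximally-mixed part I/4 has tr(I/4 * P tensor P) = 0 for any traceless Pauli P.
So <Y_A Y_B>_rho = w * (+1) + (1 - w) * 0
= 0.8 * (+1)
= 0.8000

0.8000


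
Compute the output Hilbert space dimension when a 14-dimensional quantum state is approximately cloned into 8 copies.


Output space = H^(tensor 8) where dim(H) = 14
dim = 14^8
= 196 (after 2 factors)
= 2744 (after 3 factors)
= 38416 (after 4 factors)
= 537824 (after 5 factors)
= 7529536 (after 6 factors)
= 105413504 (after 7 factors)
= 1475789056 (after 8 factors)
= 1475789056

1475789056


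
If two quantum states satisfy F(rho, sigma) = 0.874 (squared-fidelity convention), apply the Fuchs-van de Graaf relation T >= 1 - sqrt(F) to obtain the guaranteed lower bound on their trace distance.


Fuchs-van de Graaf (squared-fidelity convention): 1 - sqrt(F) <= T <= sqrt(1 - F).
Lower bound: T >= 1 - sqrt(F)
sqrt(F) = sqrt(0.874) = 0.9349
T >= 1 - 0.9349
T >= 0.0651

0.0651


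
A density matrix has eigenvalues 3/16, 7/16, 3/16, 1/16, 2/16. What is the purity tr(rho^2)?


tr(rho^2) = sum of eigenvalues squared
= (3/16)^2 + (7/16)^2 + (3/16)^2 + (1/16)^2 + (2/16)^2
= (9 + 49 + 9 + 1 + 4) / 256
= 72/256
= 0.2812

0.2812


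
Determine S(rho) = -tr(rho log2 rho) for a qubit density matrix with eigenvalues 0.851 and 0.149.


S = -p*log2(p) - (1-p)*log2(1-p)
p = 0.8510, 1-p = 0.1490
= -0.8510 * log2(0.8510) - 0.1490 * log2(0.1490)
= -(-0.1981) - (-0.4092)
= 0.6073

0.6073


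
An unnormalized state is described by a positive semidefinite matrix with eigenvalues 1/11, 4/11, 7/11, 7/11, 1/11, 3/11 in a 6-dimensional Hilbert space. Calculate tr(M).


tr(M) = sum of eigenvalues
= 1/11 + 4/11 + 7/11 + 7/11 + 1/11 + 3/11
= 23/11
= 2.0909

2.0909


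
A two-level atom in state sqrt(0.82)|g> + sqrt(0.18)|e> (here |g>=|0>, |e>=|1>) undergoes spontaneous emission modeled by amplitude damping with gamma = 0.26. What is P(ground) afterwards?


For amplitude damping with parameter gamma on state sqrt(a)|0> + sqrt(b)|1>:
alpha^2 = 0.82, beta^2 = 0.18
P(|0>) = alpha^2 + gamma * beta^2
= 0.82 + 0.26 * 0.18
= 0.82 + 0.0468
= 0.8668

0.8668


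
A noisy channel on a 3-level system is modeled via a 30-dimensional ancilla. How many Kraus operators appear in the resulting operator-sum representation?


Tracing out the environment in an orthonormal basis {|i>_E} gives Kraus operators K_i = <i|_E U |0>_E.
Number of Kraus operators = dim(H_env) = d_env
= 30

30


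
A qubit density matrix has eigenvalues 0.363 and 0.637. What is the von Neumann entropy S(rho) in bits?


S = -p*log2(p) - (1-p)*log2(1-p)
p = 0.3630, 1-p = 0.6370
= -0.3630 * log2(0.3630) - 0.6370 * log2(0.6370)
= -(-0.5307) - (-0.4145)
= 0.9451

0.9451


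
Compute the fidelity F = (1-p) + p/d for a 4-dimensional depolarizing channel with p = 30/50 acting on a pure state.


F = (1-p) + p/d
= (1 - 0.6000) + 0.6000/4
= 0.4000 + 0.1500
= 0.5500

0.5500


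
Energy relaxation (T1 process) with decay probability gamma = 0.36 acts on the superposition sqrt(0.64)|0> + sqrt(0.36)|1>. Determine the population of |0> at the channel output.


For amplitude damping with parameter gamma on state sqrt(a)|0> + sqrt(b)|1>:
alpha^2 = 0.64, beta^2 = 0.36
P(|0>) = alpha^2 + gamma * beta^2
= 0.64 + 0.36 * 0.36
= 0.64 + 0.1296
= 0.7696

0.7696


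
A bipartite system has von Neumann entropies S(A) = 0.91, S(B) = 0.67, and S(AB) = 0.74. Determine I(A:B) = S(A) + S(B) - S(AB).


I(A:B) = S(A) + S(B) - S(AB)
= 0.91 + 0.67 - 0.74
= 0.8400

0.8400


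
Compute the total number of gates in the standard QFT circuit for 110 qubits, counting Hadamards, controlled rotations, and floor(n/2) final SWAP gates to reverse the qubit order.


Hadamard gates: 110
Controlled rotations: n*(n-1)/2 = 110*109/2 = 5995
SWAP gates: floor(n/2) = floor(110/2) = 55
Total = 110 + 5995 + 55
= 6160

6160


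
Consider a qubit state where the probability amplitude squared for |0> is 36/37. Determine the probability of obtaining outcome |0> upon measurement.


|alpha|^2 = 36/37 = 0.9730
|beta|^2 = 1 - 36/37 = 1/37 = 0.0270
P(|0>) = |alpha|^2 = 0.9730

0.9730


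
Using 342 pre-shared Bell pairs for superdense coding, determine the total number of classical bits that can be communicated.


Superdense coding allows 2 classical bits per shared entangled pair.
342 pair(s) -> 2 * 342 = 684 classical bits

684


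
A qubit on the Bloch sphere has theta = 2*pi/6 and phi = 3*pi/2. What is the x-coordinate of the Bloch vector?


theta = 1.0472, phi = 4.7124
r_x = sin(theta)*cos(phi) = 0.8660 * 0.0000
r_x = 0.0000

0.0000


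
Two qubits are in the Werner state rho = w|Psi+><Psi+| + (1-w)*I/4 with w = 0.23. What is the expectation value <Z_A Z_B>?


|Psi+> = (|01> + |10>)/sqrt(2)
For the pure Bell state, <Z_A Z_B> = -1 (Bell-state Pauli correlator).
The maximally-mixed part I/4 has tr(I/4 * P tensor P) = 0 for any traceless Pauli P.
So <Z_A Z_B>_rho = w * (-1) + (1 - w) * 0
= 0.23 * (-1)
= -0.2300

-0.2300


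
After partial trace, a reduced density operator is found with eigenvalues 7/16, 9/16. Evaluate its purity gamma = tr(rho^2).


tr(rho^2) = sum of eigenvalues squared
= (7/16)^2 + (9/16)^2
= (49 + 81) / 256
= 130/256
= 0.5078

0.5078


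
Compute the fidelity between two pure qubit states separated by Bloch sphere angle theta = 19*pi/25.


For states separated by angle theta on Bloch sphere:
F = cos^2(theta/2)
theta = 19*pi/25 = 2.3876
theta/2 = 1.1938
cos(theta/2) = 0.3681
F = 0.1355

0.1355


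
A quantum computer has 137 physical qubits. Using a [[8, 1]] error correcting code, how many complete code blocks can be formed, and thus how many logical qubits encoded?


Each code block uses 8 physical qubits for 1 logical qubit(s).
Number of complete blocks = floor(137 / 8) = 17
Logical qubits = 17 * 1
= 17

17


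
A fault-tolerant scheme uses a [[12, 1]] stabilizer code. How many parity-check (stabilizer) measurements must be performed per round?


For an [[n,k]] stabilizer code:
Number of stabilizer generators = n - k
= 12 - 1
= 11

11


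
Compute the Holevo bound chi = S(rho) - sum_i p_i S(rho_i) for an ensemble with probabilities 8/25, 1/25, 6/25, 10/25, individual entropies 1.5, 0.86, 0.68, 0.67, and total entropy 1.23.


chi = S(rho) - sum_i p_i * S(rho_i)
Weighted entropy = 8/25 * 1.5 + 1/25 * 0.86 + 6/25 * 0.68 + 10/25 * 0.67
= 0.9456
chi = 1.23 - 0.9456
= 0.2844

0.2844


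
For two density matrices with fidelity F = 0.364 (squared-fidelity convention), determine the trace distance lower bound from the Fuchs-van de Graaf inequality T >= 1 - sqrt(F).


Fuchs-van de Graaf (squared-fidelity convention): 1 - sqrt(F) <= T <= sqrt(1 - F).
Lower bound: T >= 1 - sqrt(F)
sqrt(F) = sqrt(0.364) = 0.6033
T >= 1 - 0.6033
T >= 0.3967

0.3967


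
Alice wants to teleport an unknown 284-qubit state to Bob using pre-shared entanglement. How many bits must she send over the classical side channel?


Quantum teleportation requires 2 classical bits per qubit teleported.
284 qubit(s) -> 2 * 284 = 568 classical bits

568


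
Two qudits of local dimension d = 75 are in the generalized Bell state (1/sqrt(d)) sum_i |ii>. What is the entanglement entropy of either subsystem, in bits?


For a maximally entangled state in d x d:
S = log2(d) = log2(75)
= 6.2288

6.2288


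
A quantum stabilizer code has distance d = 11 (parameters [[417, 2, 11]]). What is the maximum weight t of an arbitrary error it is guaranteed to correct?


Code parameters: [[417, 2, 11]], distance d = 11.
Number of correctable errors = floor((d-1)/2)
= floor((11 - 1)/2)
= floor(10/2)
= 5

5


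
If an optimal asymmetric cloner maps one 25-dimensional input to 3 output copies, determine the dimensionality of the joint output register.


Output space = H^(tensor 3) where dim(H) = 25
dim = 25^3
= 625 (after 2 factors)
= 15625 (after 3 factors)
= 15625

15625


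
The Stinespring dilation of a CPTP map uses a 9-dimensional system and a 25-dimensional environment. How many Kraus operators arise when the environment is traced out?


Tracing out the environment in an orthonormal basis {|i>_E} gives Kraus operators K_i = <i|_E U |0>_E.
Number of Kraus operators = dim(H_env) = d_env
= 25

25


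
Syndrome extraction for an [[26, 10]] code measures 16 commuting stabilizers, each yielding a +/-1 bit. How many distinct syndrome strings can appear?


Each stabilizer generator gives a binary (+1 or -1) measurement outcome.
With 16 independent generators:
Total syndromes = 2^16
= 65536

65536


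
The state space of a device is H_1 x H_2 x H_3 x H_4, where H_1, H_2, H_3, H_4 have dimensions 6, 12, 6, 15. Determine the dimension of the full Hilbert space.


dim(H_1 x H_2 x H_3 x H_4) = 6 * 12 * 6 * 15
= 72 * 6 * 15
= 432 * 15
= 6480

6480


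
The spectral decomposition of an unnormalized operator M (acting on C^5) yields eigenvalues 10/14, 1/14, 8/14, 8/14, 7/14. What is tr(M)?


tr(M) = sum of eigenvalues
= 10/14 + 1/14 + 8/14 + 8/14 + 7/14
= 34/14
= 2.4286

2.4286


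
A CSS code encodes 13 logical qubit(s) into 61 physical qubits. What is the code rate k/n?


Code rate R = k/n
= 13/61
= 0.2131

0.2131


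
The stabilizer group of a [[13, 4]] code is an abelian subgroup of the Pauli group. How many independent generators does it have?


For an [[n,k]] stabilizer code:
Number of stabilizer generators = n - k
= 13 - 4
= 9

9


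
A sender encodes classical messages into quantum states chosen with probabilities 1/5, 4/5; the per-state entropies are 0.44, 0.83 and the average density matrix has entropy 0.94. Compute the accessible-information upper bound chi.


chi = S(rho) - sum_i p_i * S(rho_i)
Weighted entropy = 1/5 * 0.44 + 4/5 * 0.83
= 0.7520
chi = 0.94 - 0.7520
= 0.1880

0.1880


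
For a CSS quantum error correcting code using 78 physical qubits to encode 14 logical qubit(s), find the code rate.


Code rate R = k/n
= 14/78
= 0.1795

0.1795


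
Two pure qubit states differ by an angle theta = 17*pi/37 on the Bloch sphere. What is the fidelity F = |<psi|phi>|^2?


For states separated by angle theta on Bloch sphere:
F = cos^2(theta/2)
theta = 17*pi/37 = 1.4434
theta/2 = 0.7217
cos(theta/2) = 0.7507
F = 0.5635

0.5635


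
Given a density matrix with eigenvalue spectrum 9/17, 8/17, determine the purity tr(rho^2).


tr(rho^2) = sum of eigenvalues squared
= (9/17)^2 + (8/17)^2
= (81 + 64) / 289
= 145/289
= 0.5017

0.5017


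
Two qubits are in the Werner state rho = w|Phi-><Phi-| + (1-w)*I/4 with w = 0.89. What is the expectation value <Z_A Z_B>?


|Phi-> = (|00> - |11>)/sqrt(2)
For the pure Bell state, <Z_A Z_B> = +1 (Bell-state Pauli correlator).
The maximally-mixed part I/4 has tr(I/4 * P tensor P) = 0 for any traceless Pauli P.
So <Z_A Z_B>_rho = w * (+1) + (1 - w) * 0
= 0.89 * (+1)
= 0.8900

0.8900


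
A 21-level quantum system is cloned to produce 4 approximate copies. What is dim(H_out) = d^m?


Output space = H^(tensor 4) where dim(H) = 21
dim = 21^4
= 441 (after 2 factors)
= 9261 (after 3 factors)
= 194481 (after 4 factors)
= 194481

194481


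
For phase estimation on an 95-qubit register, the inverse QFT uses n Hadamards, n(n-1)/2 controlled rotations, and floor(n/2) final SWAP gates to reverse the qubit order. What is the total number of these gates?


Hadamard gates: 95
Controlled rotations: n*(n-1)/2 = 95*94/2 = 4465
SWAP gates: floor(n/2) = floor(95/2) = 47
Total = 95 + 4465 + 47
= 4607

4607


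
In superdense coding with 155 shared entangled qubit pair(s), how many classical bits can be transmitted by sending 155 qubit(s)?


Superdense coding allows 2 classical bits per shared entangled pair.
155 pair(s) -> 2 * 155 = 310 classical bits

310


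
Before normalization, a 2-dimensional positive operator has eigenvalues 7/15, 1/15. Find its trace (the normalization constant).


tr(M) = sum of eigenvalues
= 7/15 + 1/15
= 8/15
= 0.5333

0.5333


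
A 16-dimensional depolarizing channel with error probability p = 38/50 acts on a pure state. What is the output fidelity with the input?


F = (1-p) + p/d
= (1 - 0.7600) + 0.7600/16
= 0.2400 + 0.0475
= 0.2875

0.2875


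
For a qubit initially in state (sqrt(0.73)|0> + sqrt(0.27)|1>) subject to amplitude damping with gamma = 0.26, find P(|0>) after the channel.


For amplitude damping with parameter gamma on state sqrt(a)|0> + sqrt(b)|1>:
alpha^2 = 0.73, beta^2 = 0.27
P(|0>) = alpha^2 + gamma * beta^2
= 0.73 + 0.26 * 0.27
= 0.73 + 0.0702
= 0.8002

0.8002


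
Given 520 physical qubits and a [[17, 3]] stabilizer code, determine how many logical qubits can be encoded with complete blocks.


Each code block uses 17 physical qubits for 3 logical qubit(s).
Number of complete blocks = floor(520 / 17) = 30
Logical qubits = 30 * 3
= 90

90


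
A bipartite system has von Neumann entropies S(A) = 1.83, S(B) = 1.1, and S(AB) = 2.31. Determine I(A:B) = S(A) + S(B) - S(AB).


I(A:B) = S(A) + S(B) - S(AB)
= 1.83 + 1.1 - 2.31
= 0.6200

0.6200


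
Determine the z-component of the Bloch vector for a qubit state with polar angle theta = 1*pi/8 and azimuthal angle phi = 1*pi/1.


theta = 0.3927, phi = 3.1416
r_z = cos(theta) = 0.9239

0.9239


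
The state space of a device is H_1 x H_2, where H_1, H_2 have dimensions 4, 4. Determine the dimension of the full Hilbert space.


dim(H_1 x H_2) = 4 * 4
= 16

16


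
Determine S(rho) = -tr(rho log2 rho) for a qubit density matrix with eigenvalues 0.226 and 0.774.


S = -p*log2(p) - (1-p)*log2(1-p)
p = 0.2260, 1-p = 0.7740
= -0.2260 * log2(0.2260) - 0.7740 * log2(0.7740)
= -(-0.4849) - (-0.2861)
= 0.7710

0.7710


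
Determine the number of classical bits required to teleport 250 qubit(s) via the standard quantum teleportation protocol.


Quantum teleportation requires 2 classical bits per qubit teleported.
250 qubit(s) -> 2 * 250 = 500 classical bits

500


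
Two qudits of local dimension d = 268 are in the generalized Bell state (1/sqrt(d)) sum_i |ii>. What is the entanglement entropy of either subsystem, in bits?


For a maximally entangled state in d x d:
S = log2(d) = log2(268)
= 8.0661

8.0661


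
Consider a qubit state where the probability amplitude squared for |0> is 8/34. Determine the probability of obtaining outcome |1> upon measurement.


|alpha|^2 = 8/34 = 0.2353
|beta|^2 = 1 - 8/34 = 26/34 = 0.7647
P(|1>) = |beta|^2 = 0.7647

0.7647


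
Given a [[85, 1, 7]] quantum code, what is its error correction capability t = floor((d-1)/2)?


Code parameters: [[85, 1, 7]], distance d = 7.
Number of correctable errors = floor((d-1)/2)
= floor((7 - 1)/2)
= floor(6/2)
= 3

3


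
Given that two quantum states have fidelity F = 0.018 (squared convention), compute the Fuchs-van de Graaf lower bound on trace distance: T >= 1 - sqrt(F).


Fuchs-van de Graaf (squared-fidelity convention): 1 - sqrt(F) <= T <= sqrt(1 - F).
Lower bound: T >= 1 - sqrt(F)
sqrt(F) = sqrt(0.018) = 0.1342
T >= 1 - 0.1342
T >= 0.8658

0.8658


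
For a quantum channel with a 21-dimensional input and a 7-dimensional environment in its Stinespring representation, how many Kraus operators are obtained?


Tracing out the environment in an orthonormal basis {|i>_E} gives Kraus operators K_i = <i|_E U |0>_E.
Number of Kraus operators = dim(H_env) = d_env
= 7

7


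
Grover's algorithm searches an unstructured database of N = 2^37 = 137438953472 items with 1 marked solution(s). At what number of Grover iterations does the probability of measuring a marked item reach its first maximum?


After j Grover iterations the success probability is P(j) = sin^2((2j+1)*theta), where sin(theta) = sqrt(k/N).
N = 2^37 = 137438953472, k = 1
sin(theta) = sqrt(k/N) = 2.697398305e-06
theta = arcsin(sqrt(k/N)) = 2.697398305e-06 rad
P(j) reaches its first maximum when (2j+1)*theta is as close as possible to pi/2, i.e. j = round(pi/(4*theta) - 1/2).
pi/(4*theta) - 1/2 = 291168.2762
(For comparison, the common estimate pi/4 * sqrt(N/k) = 291168.7762; the exact maximiser is used here.)
Optimal iterations = 291168

291168


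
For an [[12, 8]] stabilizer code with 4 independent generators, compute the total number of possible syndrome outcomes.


Each stabilizer generator gives a binary (+1 or -1) measurement outcome.
With 4 independent generators:
Total syndromes = 2^4
= 16

16


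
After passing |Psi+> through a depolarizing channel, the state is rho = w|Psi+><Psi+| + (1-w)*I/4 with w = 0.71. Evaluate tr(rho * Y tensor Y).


|Psi+> = (|01> + |10>)/sqrt(2)
For the pure Bell state, <Y_A Y_B> = +1 (Bell-state Pauli correlator).
The maximally-mixed part I/4 has tr(I/4 * P tensor P) = 0 for any traceless Pauli P.
So <Y_A Y_B>_rho = w * (+1) + (1 - w) * 0
= 0.71 * (+1)
= 0.7100

0.7100


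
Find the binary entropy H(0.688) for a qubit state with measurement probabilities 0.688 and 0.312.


S = -p*log2(p) - (1-p)*log2(1-p)
p = 0.6880, 1-p = 0.3120
= -0.6880 * log2(0.6880) - 0.3120 * log2(0.3120)
= -(-0.3712) - (-0.5243)
= 0.8955

0.8955


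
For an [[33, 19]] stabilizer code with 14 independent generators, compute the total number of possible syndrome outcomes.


Each stabilizer generator gives a binary (+1 or -1) measurement outcome.
With 14 independent generators:
Total syndromes = 2^14
= 16384

16384


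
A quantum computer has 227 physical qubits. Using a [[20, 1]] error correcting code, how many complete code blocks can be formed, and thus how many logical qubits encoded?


Each code block uses 20 physical qubits for 1 logical qubit(s).
Number of complete blocks = floor(227 / 20) = 11
Logical qubits = 11 * 1
= 11

11


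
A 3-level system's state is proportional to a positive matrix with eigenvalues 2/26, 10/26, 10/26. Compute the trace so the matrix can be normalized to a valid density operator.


tr(M) = sum of eigenvalues
= 2/26 + 10/26 + 10/26
= 22/26
= 0.8462

0.8462


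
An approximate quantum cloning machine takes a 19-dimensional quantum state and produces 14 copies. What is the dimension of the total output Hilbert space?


Output space = H^(tensor 14) where dim(H) = 19
dim = 19^14
= 361 (after 2 factors)
= 6859 (after 3 factors)
= 130321 (after 4 factors)
= 2476099 (after 5 factors)
= 47045881 (after 6 factors)
= 893871739 (after 7 factors)
= 16983563041 (after 8 factors)
= 322687697779 (after 9 factors)
= 6131066257801 (after 10 factors)
= 116490258898219 (after 11 factors)
= 2213314919066161 (after 12 factors)
= 42052983462257059 (after 13 factors)
= 799006685782884121 (after 14 factors)
= 799006685782884121

799006685782884121


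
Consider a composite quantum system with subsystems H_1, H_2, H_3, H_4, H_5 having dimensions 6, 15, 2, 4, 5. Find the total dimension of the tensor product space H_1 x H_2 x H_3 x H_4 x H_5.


dim(H_1 x H_2 x H_3 x H_4 x H_5) = 6 * 15 * 2 * 4 * 5
= 90 * 2 * 4 * 5
= 180 * 4 * 5
= 720 * 5
= 3600

3600


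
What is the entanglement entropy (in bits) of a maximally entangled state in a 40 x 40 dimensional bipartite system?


For a maximally entangled state in d x d:
S = log2(d) = log2(40)
= 5.3219

5.3219


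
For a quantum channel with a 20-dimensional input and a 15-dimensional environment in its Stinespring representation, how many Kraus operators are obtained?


Tracing out the environment in an orthonormal basis {|i>_E} gives Kraus operators K_i = <i|_E U |0>_E.
Number of Kraus operators = dim(H_env) = d_env
= 15

15


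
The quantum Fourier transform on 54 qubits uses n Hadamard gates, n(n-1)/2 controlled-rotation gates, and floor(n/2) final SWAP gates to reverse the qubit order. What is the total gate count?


Hadamard gates: 54
Controlled rotations: n*(n-1)/2 = 54*53/2 = 1431
SWAP gates: floor(n/2) = floor(54/2) = 27
Total = 54 + 1431 + 27
= 1512

1512
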